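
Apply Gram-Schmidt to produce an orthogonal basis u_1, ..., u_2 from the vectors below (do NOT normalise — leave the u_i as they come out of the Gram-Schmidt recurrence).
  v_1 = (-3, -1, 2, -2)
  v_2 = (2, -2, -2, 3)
Orthogonal basis:
  u_1 = (-3, -1, 2, -2)
  u_2 = (-1/3, -25/9, -4/9, 13/9)

Apply the Gram-Schmidt recurrence
  u_1 = v_1
  u_i = v_i − Σ_{j<i} ((v_i · u_j) / (u_j · u_j)) · u_j.

Step by step this gives:
  u_1 = (-3, -1, 2, -2)
  u_2 = (-1/3, -25/9, -4/9, 13/9)

Orthogonality check:
  u_2 · u_1 = 0 (should be 0)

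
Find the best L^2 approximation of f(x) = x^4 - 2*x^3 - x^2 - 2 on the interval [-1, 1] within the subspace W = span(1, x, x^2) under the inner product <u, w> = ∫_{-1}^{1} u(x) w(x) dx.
g(x) = -x^2/7 - 6*x/5 - 73/35

The best approximation g ∈ W is the orthogonal projection of f onto W. Writing g = a_0 + a_1 x + a_2 x^2, the coefficients solve the normal equations G · a = b where
  G_{ij} = <φ_i, φ_j> and b_i = <f, φ_i>, with φ_0 = 1, φ_1 = x, φ_2 = x^2.
G =
  [2, 0, 2/3]
  [0, 2/3, 0]
  [2/3, 0, 2/5],
b = (-64/15, -4/5, -152/105).
Solving gives a_0 = -73/35, a_1 = -6/5, a_2 = -1/7, so
  g(x) = -x^2/7 - 6*x/5 - 73/35.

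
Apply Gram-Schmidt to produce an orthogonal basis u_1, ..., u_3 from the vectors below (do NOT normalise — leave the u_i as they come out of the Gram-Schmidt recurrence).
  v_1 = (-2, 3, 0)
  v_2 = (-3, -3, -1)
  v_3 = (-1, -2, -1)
Orthogonal basis:
  u_1 = (-2, 3, 0)
  u_2 = (-45/13, -30/13, -1)
  u_3 = (12/119, 8/119, -60/119)

Apply the Gram-Schmidt recurrence
  u_1 = v_1
  u_i = v_i − Σ_{j<i} ((v_i · u_j) / (u_j · u_j)) · u_j.

Step by step this gives:
  u_1 = (-2, 3, 0)
  u_2 = (-45/13, -30/13, -1)
  u_3 = (12/119, 8/119, -60/119)

Orthogonality check:
  u_2 · u_1 = 0 (should be 0)
  u_3 · u_1 = 0 (should be 0)
  u_3 · u_2 = 0 (should be 0)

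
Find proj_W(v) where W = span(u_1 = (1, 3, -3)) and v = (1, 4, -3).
proj_W(v) = (22/19, 66/19, -66/19)

Set up U = [u_1 | ... | u_1] ∈ R^(3×1). The projector onto W = col(U) is P = U (U^T U)^(-1) U^T.
Compute U^T U =
  [19],
and U^T v = (22).
Solve U^T U · c = U^T v for the coefficients: c = (22/19). The projection is proj_W(v) = U c.
Check: (v - proj_W(v)) · u_1 = 0  (should be 0).
Result: proj_W(v) = (22/19, 66/19, -66/19).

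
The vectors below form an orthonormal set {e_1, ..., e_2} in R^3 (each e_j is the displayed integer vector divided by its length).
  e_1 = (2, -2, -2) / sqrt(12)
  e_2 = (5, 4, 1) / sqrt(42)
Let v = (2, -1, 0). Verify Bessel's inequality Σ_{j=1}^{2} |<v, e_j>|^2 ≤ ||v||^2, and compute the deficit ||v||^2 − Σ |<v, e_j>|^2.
Σ |<v, e_j>|^2 = 27/7; ||v||^2 = 5; deficit = 8/7

Write each e_j = u_j / sqrt(<u_j, u_j>) where u_j is the displayed integer vector. Then <v, e_j> = <v, u_j> / sqrt(<u_j, u_j>), so |<v, e_j>|^2 = <v, u_j>^2 / <u_j, u_j>.
Coefficients: <v, e_1> = 6/sqrt(12), <v, e_2> = 6/sqrt(42).
Square and sum: Σ |<v, e_j>|^2 = 27/7.
Compute ||v||^2 = v·v = 5.
Deficit = 5 − 27/7 = 8/7 ≥ 0, confirming Bessel's inequality. (The deficit equals ||v − Σ <v,e_j> e_j||^2, the squared distance from v to span{e_j}.)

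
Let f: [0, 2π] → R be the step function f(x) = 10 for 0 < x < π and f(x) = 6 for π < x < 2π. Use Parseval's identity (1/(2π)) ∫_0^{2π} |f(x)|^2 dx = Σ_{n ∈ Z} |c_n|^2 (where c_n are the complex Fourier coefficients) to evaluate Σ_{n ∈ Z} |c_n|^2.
Σ |c_n|^2 = 68

Parseval equates the L^2 energy of f (normalised by 1/(2π)) with the ℓ^2 sum of its Fourier coefficients: (1/(2π)) ∫_0^{2π} |f|^2 = Σ |c_n|^2.
Compute the left side: (1/(2π)) [∫_0^π 10^2 dx + ∫_π^{2π} 6^2 dx] = (1/(2π)) · (100π + 36π) = (100 + 36)/2 = 68.
So Σ_{n ∈ Z} |c_n|^2 = 68.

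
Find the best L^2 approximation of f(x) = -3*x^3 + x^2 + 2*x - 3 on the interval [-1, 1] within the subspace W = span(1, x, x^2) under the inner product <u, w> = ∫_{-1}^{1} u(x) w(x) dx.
g(x) = x^2 + x/5 - 3

The best approximation g ∈ W is the orthogonal projection of f onto W. Writing g = a_0 + a_1 x + a_2 x^2, the coefficients solve the normal equations G · a = b where
  G_{ij} = <φ_i, φ_j> and b_i = <f, φ_i>, with φ_0 = 1, φ_1 = x, φ_2 = x^2.
G =
  [2, 0, 2/3]
  [0, 2/3, 0]
  [2/3, 0, 2/5],
b = (-16/3, 2/15, -8/5).
Solving gives a_0 = -3, a_1 = 1/5, a_2 = 1, so
  g(x) = x^2 + x/5 - 3.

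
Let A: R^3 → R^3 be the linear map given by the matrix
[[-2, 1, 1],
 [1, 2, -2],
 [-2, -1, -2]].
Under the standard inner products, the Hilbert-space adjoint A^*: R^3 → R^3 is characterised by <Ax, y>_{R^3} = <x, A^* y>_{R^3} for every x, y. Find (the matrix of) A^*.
A^* = A^T =
[[-2, 1, -2],
 [1, 2, -1],
 [1, -2, -2]]

For real matrices with standard dot products, the defining identity <Ax, y> = <x, A^* y> gives (Ax)^T y = x^T (A^*) y, i.e. x^T A^T y = x^T (A^*) y. Since this holds for all x, y, we must have A^* = A^T. Therefore
A^* =
[[-2, 1, -2],
 [1, 2, -1],
 [1, -2, -2]].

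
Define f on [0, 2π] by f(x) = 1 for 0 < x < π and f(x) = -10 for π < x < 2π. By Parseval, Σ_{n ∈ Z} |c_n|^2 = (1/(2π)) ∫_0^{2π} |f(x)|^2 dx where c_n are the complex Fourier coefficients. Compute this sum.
Σ |c_n|^2 = 101/2

Parseval equates the L^2 energy of f (normalised by 1/(2π)) with the ℓ^2 sum of its Fourier coefficients: (1/(2π)) ∫_0^{2π} |f|^2 = Σ |c_n|^2.
Compute the left side: (1/(2π)) [∫_0^π 1^2 dx + ∫_π^{2π} (-10)^2 dx] = (1/(2π)) · (1π + 100π) = (1 + 100)/2 = 101/2.
So Σ_{n ∈ Z} |c_n|^2 = 101/2.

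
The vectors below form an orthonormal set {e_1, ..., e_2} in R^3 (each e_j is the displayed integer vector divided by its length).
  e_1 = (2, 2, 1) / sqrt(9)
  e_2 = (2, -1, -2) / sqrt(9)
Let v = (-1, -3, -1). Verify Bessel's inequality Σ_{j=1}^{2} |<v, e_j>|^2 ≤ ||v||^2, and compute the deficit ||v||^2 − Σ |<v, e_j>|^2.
Σ |<v, e_j>|^2 = 10; ||v||^2 = 11; deficit = 1

Write each e_j = u_j / sqrt(<u_j, u_j>) where u_j is the displayed integer vector. Then <v, e_j> = <v, u_j> / sqrt(<u_j, u_j>), so |<v, e_j>|^2 = <v, u_j>^2 / <u_j, u_j>.
Coefficients: <v, e_1> = -9/sqrt(9), <v, e_2> = 3/sqrt(9).
Square and sum: Σ |<v, e_j>|^2 = 10.
Compute ||v||^2 = v·v = 11.
Deficit = 11 − 10 = 1 ≥ 0, confirming Bessel's inequality. (The deficit equals ||v − Σ <v,e_j> e_j||^2, the squared distance from v to span{e_j}.)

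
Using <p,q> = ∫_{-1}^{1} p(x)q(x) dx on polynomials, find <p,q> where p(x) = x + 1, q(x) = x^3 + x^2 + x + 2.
<p,q> = 86/15

Expand the product: p(x)·q(x) = x^4 + 2*x^3 + 2*x^2 + 3*x + 2.
∫_{-1}^{1} of each monomial x^k gives [2/(k+1) if k even, 0 if k odd]. Integrating term-by-term (or equivalently evaluating the antiderivative F(x) = x^5/5 + x^4/2 + 2*x^3/3 + 3*x^2/2 + 2*x at the endpoints):
  F(1) − F(−1) = 73/15 − (-13/15) = 86/15.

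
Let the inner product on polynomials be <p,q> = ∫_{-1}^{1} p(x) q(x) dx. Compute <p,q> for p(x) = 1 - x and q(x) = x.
<p,q> = -2/3

Expand the product: p(x)·q(x) = -x^2 + x.
∫_{-1}^{1} of each monomial x^k gives [2/(k+1) if k even, 0 if k odd]. Integrating term-by-term (or equivalently evaluating the antiderivative F(x) = -x^3/3 + x^2/2 at the endpoints):
  F(1) − F(−1) = 1/6 − (5/6) = -2/3.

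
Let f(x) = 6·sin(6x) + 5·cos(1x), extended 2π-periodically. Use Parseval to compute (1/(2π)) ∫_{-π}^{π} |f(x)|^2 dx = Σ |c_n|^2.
Σ |c_n|^2 = 61/2

Expand |f|^2 and use orthogonality of {sin(nx), cos(mx)} on [-π, π]:
  ∫_{-π}^{π} sin(nx)^2 dx = π, ∫ cos(mx)^2 dx = π, and cross terms integrate to 0.
So ∫_{-π}^{π} f(x)^2 dx = 6^2 · π + 5^2 · π = (36 + 25)π.
Divide by 2π: (36 + 25)/2 = 61/2.
By Parseval, this equals Σ |c_n|^2.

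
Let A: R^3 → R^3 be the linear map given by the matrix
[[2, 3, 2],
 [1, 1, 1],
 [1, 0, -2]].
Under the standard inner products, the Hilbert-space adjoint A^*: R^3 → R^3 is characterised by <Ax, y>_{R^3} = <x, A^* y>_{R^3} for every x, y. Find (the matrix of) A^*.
A^* = A^T =
[[2, 1, 1],
 [3, 1, 0],
 [2, 1, -2]]

For real matrices with standard dot products, the defining identity <Ax, y> = <x, A^* y> gives (Ax)^T y = x^T (A^*) y, i.e. x^T A^T y = x^T (A^*) y. Since this holds for all x, y, we must have A^* = A^T. Therefore
A^* =
[[2, 1, 1],
 [3, 1, 0],
 [2, 1, -2]].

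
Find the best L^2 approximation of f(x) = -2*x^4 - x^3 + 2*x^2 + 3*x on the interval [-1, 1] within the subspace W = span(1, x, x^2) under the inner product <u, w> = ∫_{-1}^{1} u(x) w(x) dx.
g(x) = 2*x^2/7 + 12*x/5 + 6/35

The best approximation g ∈ W is the orthogonal projection of f onto W. Writing g = a_0 + a_1 x + a_2 x^2, the coefficients solve the normal equations G · a = b where
  G_{ij} = <φ_i, φ_j> and b_i = <f, φ_i>, with φ_0 = 1, φ_1 = x, φ_2 = x^2.
G =
  [2, 0, 2/3]
  [0, 2/3, 0]
  [2/3, 0, 2/5],
b = (8/15, 8/5, 8/35).
Solving gives a_0 = 6/35, a_1 = 12/5, a_2 = 2/7, so
  g(x) = 2*x^2/7 + 12*x/5 + 6/35.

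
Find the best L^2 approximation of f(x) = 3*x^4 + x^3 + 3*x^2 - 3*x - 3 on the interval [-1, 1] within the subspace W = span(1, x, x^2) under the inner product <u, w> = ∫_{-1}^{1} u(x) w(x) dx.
g(x) = 39*x^2/7 - 12*x/5 - 114/35

The best approximation g ∈ W is the orthogonal projection of f onto W. Writing g = a_0 + a_1 x + a_2 x^2, the coefficients solve the normal equations G · a = b where
  G_{ij} = <φ_i, φ_j> and b_i = <f, φ_i>, with φ_0 = 1, φ_1 = x, φ_2 = x^2.
G =
  [2, 0, 2/3]
  [0, 2/3, 0]
  [2/3, 0, 2/5],
b = (-14/5, -8/5, 2/35).
Solving gives a_0 = -114/35, a_1 = -12/5, a_2 = 39/7, so
  g(x) = 39*x^2/7 - 12*x/5 - 114/35.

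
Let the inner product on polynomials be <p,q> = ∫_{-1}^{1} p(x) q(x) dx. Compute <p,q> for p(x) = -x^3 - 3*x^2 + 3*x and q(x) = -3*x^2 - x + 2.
<p,q> = -2

Expand the product: p(x)·q(x) = 3*x^5 + 10*x^4 - 8*x^3 - 9*x^2 + 6*x.
∫_{-1}^{1} of each monomial x^k gives [2/(k+1) if k even, 0 if k odd]. Integrating term-by-term (or equivalently evaluating the antiderivative F(x) = x^6/2 + 2*x^5 - 2*x^4 - 3*x^3 + 3*x^2 at the endpoints):
  F(1) − F(−1) = 1/2 − (5/2) = -2.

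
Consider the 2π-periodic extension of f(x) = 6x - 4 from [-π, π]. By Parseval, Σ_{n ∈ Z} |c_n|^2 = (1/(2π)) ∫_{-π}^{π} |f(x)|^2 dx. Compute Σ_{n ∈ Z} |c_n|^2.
Σ |c_n|^2 = 12π^2 + 16

Expand and integrate term by term over [-π, π]:
  ∫ (6x)^2 dx = 36·(2π^3/3); ∫ 2·6·(-4)·x dx = 0 (odd integrand); ∫ (-4)^2 dx = 16·2π.
So (1/(2π)) ∫_{-π}^{π} (6x - 4)^2 dx = 36π^2/3 + 16 = 12π^2 + 16.
Parseval ⇒ Σ |c_n|^2 = 12π^2 + 16.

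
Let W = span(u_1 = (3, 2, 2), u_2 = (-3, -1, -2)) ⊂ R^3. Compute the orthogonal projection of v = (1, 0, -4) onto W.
proj_W(v) = (-15/13, 0, -10/13)

Set up U = [u_1 | ... | u_2] ∈ R^(3×2). The projector onto W = col(U) is P = U (U^T U)^(-1) U^T.
Compute U^T U =
  [17, -15]
  [-15, 14],
and U^T v = (-5, 5).
Solve U^T U · c = U^T v for the coefficients: c = (5/13, 10/13). The projection is proj_W(v) = U c.
Check: (v - proj_W(v)) · u_1 = 0  (should be 0).
Check: (v - proj_W(v)) · u_2 = 0  (should be 0).
Result: proj_W(v) = (-15/13, 0, -10/13).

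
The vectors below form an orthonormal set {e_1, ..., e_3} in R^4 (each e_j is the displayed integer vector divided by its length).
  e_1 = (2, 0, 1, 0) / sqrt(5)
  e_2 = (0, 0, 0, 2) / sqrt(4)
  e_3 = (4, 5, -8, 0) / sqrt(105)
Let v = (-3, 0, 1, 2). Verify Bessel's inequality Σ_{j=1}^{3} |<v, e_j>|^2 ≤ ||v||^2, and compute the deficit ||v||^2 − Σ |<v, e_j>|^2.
Σ |<v, e_j>|^2 = 269/21; ||v||^2 = 14; deficit = 25/21

Write each e_j = u_j / sqrt(<u_j, u_j>) where u_j is the displayed integer vector. Then <v, e_j> = <v, u_j> / sqrt(<u_j, u_j>), so |<v, e_j>|^2 = <v, u_j>^2 / <u_j, u_j>.
Coefficients: <v, e_1> = -5/sqrt(5), <v, e_2> = 4/sqrt(4), <v, e_3> = -20/sqrt(105).
Square and sum: Σ |<v, e_j>|^2 = 269/21.
Compute ||v||^2 = v·v = 14.
Deficit = 14 − 269/21 = 25/21 ≥ 0, confirming Bessel's inequality. (The deficit equals ||v − Σ <v,e_j> e_j||^2, the squared distance from v to span{e_j}.)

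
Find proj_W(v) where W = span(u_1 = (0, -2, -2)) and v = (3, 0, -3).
proj_W(v) = (0, -3/2, -3/2)

Set up U = [u_1 | ... | u_1] ∈ R^(3×1). The projector onto W = col(U) is P = U (U^T U)^(-1) U^T.
Compute U^T U =
  [8],
and U^T v = (6).
Solve U^T U · c = U^T v for the coefficients: c = (3/4). The projection is proj_W(v) = U c.
Check: (v - proj_W(v)) · u_1 = 0  (should be 0).
Result: proj_W(v) = (0, -3/2, -3/2).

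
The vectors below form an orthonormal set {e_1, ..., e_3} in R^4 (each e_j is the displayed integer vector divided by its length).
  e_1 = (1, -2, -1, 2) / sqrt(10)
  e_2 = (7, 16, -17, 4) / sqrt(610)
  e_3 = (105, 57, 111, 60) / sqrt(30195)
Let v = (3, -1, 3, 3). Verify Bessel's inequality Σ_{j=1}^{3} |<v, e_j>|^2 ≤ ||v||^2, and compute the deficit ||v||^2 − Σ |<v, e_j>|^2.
Σ |<v, e_j>|^2 = 1539/55; ||v||^2 = 28; deficit = 1/55

Write each e_j = u_j / sqrt(<u_j, u_j>) where u_j is the displayed integer vector. Then <v, e_j> = <v, u_j> / sqrt(<u_j, u_j>), so |<v, e_j>|^2 = <v, u_j>^2 / <u_j, u_j>.
Coefficients: <v, e_1> = 8/sqrt(10), <v, e_2> = -34/sqrt(610), <v, e_3> = 771/sqrt(30195).
Square and sum: Σ |<v, e_j>|^2 = 1539/55.
Compute ||v||^2 = v·v = 28.
Deficit = 28 − 1539/55 = 1/55 ≥ 0, confirming Bessel's inequality. (The deficit equals ||v − Σ <v,e_j> e_j||^2, the squared distance from v to span{e_j}.)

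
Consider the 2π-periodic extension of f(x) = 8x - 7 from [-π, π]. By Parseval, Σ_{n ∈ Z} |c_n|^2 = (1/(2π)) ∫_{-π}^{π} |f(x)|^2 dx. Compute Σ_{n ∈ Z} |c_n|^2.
Σ |c_n|^2 = 64π^2/3 + 49

Expand and integrate term by term over [-π, π]:
  ∫ (8x)^2 dx = 64·(2π^3/3); ∫ 2·8·(-7)·x dx = 0 (odd integrand); ∫ (-7)^2 dx = 49·2π.
So (1/(2π)) ∫_{-π}^{π} (8x - 7)^2 dx = 64π^2/3 + 49 = 64π^2/3 + 49.
Parseval ⇒ Σ |c_n|^2 = 64π^2/3 + 49.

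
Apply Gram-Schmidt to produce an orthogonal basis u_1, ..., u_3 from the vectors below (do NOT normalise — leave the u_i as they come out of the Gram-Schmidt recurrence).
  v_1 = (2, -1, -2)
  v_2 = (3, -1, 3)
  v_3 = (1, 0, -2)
Orthogonal basis:
  u_1 = (2, -1, -2)
  u_2 = (25/9, -8/9, 29/9)
  u_3 = (7/34, 42/85, -7/170)

Apply the Gram-Schmidt recurrence
  u_1 = v_1
  u_i = v_i − Σ_{j<i} ((v_i · u_j) / (u_j · u_j)) · u_j.

Step by step this gives:
  u_1 = (2, -1, -2)
  u_2 = (25/9, -8/9, 29/9)
  u_3 = (7/34, 42/85, -7/170)

Orthogonality check:
  u_2 · u_1 = 0 (should be 0)
  u_3 · u_1 = 0 (should be 0)
  u_3 · u_2 = 0 (should be 0)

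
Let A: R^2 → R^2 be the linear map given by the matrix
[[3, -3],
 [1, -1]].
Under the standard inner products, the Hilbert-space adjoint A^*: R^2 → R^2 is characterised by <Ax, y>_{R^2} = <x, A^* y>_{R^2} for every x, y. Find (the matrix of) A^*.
A^* = A^T =
[[3, 1],
 [-3, -1]]

For real matrices with standard dot products, the defining identity <Ax, y> = <x, A^* y> gives (Ax)^T y = x^T (A^*) y, i.e. x^T A^T y = x^T (A^*) y. Since this holds for all x, y, we must have A^* = A^T. Therefore
A^* =
[[3, 1],
 [-3, -1]].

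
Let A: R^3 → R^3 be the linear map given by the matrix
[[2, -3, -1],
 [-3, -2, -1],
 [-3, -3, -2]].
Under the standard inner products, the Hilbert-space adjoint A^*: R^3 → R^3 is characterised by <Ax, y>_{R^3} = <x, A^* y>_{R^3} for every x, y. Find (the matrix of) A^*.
A^* = A^T =
[[2, -3, -3],
 [-3, -2, -3],
 [-1, -1, -2]]

For real matrices with standard dot products, the defining identity <Ax, y> = <x, A^* y> gives (Ax)^T y = x^T (A^*) y, i.e. x^T A^T y = x^T (A^*) y. Since this holds for all x, y, we must have A^* = A^T. Therefore
A^* =
[[2, -3, -3],
 [-3, -2, -3],
 [-1, -1, -2]].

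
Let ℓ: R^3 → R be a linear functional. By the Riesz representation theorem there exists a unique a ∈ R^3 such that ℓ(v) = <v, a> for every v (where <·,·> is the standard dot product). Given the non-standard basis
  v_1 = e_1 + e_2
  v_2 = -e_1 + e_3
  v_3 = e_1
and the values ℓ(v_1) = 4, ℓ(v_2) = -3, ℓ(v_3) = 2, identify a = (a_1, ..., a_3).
a = (2, 2, -1)

Write a = (a_1, ..., a_3) in the standard basis. For each basis vector v_i, ℓ(v_i) = <v_i, a> is a linear equation in the a_j's. Collect the n equations into a matrix system V a = ℓ, where row i of V is v_i (expressed in the standard basis). Since V is invertible (lower-triangular with 1s on the diagonal, up to permutation), solve by back-substitution:
  V =
[[1, 1, 0],
 [-1, 0, 1],
 [1, 0, 0]]
  V a = (4, -3, 2)
Solving gives a = (2, 2, -1).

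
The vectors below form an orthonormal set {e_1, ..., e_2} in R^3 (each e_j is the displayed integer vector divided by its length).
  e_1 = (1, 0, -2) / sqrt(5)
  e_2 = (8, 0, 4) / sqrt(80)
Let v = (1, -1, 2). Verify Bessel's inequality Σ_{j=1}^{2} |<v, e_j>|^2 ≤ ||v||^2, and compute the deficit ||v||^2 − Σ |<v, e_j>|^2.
Σ |<v, e_j>|^2 = 5; ||v||^2 = 6; deficit = 1

Write each e_j = u_j / sqrt(<u_j, u_j>) where u_j is the displayed integer vector. Then <v, e_j> = <v, u_j> / sqrt(<u_j, u_j>), so |<v, e_j>|^2 = <v, u_j>^2 / <u_j, u_j>.
Coefficients: <v, e_1> = -3/sqrt(5), <v, e_2> = 16/sqrt(80).
Square and sum: Σ |<v, e_j>|^2 = 5.
Compute ||v||^2 = v·v = 6.
Deficit = 6 − 5 = 1 ≥ 0, confirming Bessel's inequality. (The deficit equals ||v − Σ <v,e_j> e_j||^2, the squared distance from v to span{e_j}.)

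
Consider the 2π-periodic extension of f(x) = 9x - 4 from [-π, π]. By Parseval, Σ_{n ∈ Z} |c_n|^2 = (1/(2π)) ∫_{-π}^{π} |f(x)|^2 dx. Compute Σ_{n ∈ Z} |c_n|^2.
Σ |c_n|^2 = 27π^2 + 16

Expand and integrate term by term over [-π, π]:
  ∫ (9x)^2 dx = 81·(2π^3/3); ∫ 2·9·(-4)·x dx = 0 (odd integrand); ∫ (-4)^2 dx = 16·2π.
So (1/(2π)) ∫_{-π}^{π} (9x - 4)^2 dx = 81π^2/3 + 16 = 27π^2 + 16.
Parseval ⇒ Σ |c_n|^2 = 27π^2 + 16.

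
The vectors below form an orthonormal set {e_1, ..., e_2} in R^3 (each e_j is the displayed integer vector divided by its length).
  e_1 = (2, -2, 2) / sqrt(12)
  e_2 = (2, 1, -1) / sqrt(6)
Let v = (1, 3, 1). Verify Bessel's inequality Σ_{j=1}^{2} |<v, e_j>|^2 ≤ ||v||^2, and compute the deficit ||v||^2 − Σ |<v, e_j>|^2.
Σ |<v, e_j>|^2 = 3; ||v||^2 = 11; deficit = 8

Write each e_j = u_j / sqrt(<u_j, u_j>) where u_j is the displayed integer vector. Then <v, e_j> = <v, u_j> / sqrt(<u_j, u_j>), so |<v, e_j>|^2 = <v, u_j>^2 / <u_j, u_j>.
Coefficients: <v, e_1> = -2/sqrt(12), <v, e_2> = 4/sqrt(6).
Square and sum: Σ |<v, e_j>|^2 = 3.
Compute ||v||^2 = v·v = 11.
Deficit = 11 − 3 = 8 ≥ 0, confirming Bessel's inequality. (The deficit equals ||v − Σ <v,e_j> e_j||^2, the squared distance from v to span{e_j}.)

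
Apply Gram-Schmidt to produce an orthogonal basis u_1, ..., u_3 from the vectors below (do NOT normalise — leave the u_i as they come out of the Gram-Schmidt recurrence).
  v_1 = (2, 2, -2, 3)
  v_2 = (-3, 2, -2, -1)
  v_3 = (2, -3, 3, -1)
Orthogonal basis:
  u_1 = (2, 2, -2, 3)
  u_2 = (-61/21, 44/21, -44/21, -6/7)
  u_3 = (80/377, 35/377, -35/377, -100/377)

Apply the Gram-Schmidt recurrence
  u_1 = v_1
  u_i = v_i − Σ_{j<i} ((v_i · u_j) / (u_j · u_j)) · u_j.

Step by step this gives:
  u_1 = (2, 2, -2, 3)
  u_2 = (-61/21, 44/21, -44/21, -6/7)
  u_3 = (80/377, 35/377, -35/377, -100/377)

Orthogonality check:
  u_2 · u_1 = 0 (should be 0)
  u_3 · u_1 = 0 (should be 0)
  u_3 · u_2 = 0 (should be 0)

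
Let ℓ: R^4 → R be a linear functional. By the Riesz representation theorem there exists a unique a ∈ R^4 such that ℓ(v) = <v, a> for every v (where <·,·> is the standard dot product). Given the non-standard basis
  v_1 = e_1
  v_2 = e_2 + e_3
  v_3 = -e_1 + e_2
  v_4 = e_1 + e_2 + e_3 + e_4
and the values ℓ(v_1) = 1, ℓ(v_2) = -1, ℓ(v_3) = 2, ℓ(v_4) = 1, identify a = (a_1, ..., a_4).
a = (1, 3, -4, 1)

Write a = (a_1, ..., a_4) in the standard basis. For each basis vector v_i, ℓ(v_i) = <v_i, a> is a linear equation in the a_j's. Collect the n equations into a matrix system V a = ℓ, where row i of V is v_i (expressed in the standard basis). Since V is invertible (lower-triangular with 1s on the diagonal, up to permutation), solve by back-substitution:
  V =
[[1, 0, 0, 0],
 [0, 1, 1, 0],
 [-1, 1, 0, 0],
 [1, 1, 1, 1]]
  V a = (1, -1, 2, 1)
Solving gives a = (1, 3, -4, 1).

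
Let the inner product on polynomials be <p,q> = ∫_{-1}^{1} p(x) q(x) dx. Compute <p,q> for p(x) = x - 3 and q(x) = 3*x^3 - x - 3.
<p,q> = 278/15

Expand the product: p(x)·q(x) = 3*x^4 - 9*x^3 - x^2 + 9.
∫_{-1}^{1} of each monomial x^k gives [2/(k+1) if k even, 0 if k odd]. Integrating term-by-term (or equivalently evaluating the antiderivative F(x) = 3*x^5/5 - 9*x^4/4 - x^3/3 + 9*x at the endpoints):
  F(1) − F(−1) = 421/60 − (-691/60) = 278/15.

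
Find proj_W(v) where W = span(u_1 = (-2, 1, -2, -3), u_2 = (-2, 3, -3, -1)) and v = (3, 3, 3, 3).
proj_W(v) = (144/79, 54/79, 81/79, 342/79)

Set up U = [u_1 | ... | u_2] ∈ R^(4×2). The projector onto W = col(U) is P = U (U^T U)^(-1) U^T.
Compute U^T U =
  [18, 16]
  [16, 23],
and U^T v = (-18, -9).
Solve U^T U · c = U^T v for the coefficients: c = (-135/79, 63/79). The projection is proj_W(v) = U c.
Check: (v - proj_W(v)) · u_1 = 0  (should be 0).
Check: (v - proj_W(v)) · u_2 = 0  (should be 0).
Result: proj_W(v) = (144/79, 54/79, 81/79, 342/79).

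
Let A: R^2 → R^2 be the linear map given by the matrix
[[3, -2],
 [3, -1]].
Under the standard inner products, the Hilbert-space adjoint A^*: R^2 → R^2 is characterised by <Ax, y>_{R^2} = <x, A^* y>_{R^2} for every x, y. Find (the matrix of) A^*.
A^* = A^T =
[[3, 3],
 [-2, -1]]

For real matrices with standard dot products, the defining identity <Ax, y> = <x, A^* y> gives (Ax)^T y = x^T (A^*) y, i.e. x^T A^T y = x^T (A^*) y. Since this holds for all x, y, we must have A^* = A^T. Therefore
A^* =
[[3, 3],
 [-2, -1]].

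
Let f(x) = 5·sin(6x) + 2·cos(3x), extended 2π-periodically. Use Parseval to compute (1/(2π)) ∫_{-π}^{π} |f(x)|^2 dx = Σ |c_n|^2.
Σ |c_n|^2 = 29/2

Expand |f|^2 and use orthogonality of {sin(nx), cos(mx)} on [-π, π]:
  ∫_{-π}^{π} sin(nx)^2 dx = π, ∫ cos(mx)^2 dx = π, and cross terms integrate to 0.
So ∫_{-π}^{π} f(x)^2 dx = 5^2 · π + 2^2 · π = (25 + 4)π.
Divide by 2π: (25 + 4)/2 = 29/2.
By Parseval, this equals Σ |c_n|^2.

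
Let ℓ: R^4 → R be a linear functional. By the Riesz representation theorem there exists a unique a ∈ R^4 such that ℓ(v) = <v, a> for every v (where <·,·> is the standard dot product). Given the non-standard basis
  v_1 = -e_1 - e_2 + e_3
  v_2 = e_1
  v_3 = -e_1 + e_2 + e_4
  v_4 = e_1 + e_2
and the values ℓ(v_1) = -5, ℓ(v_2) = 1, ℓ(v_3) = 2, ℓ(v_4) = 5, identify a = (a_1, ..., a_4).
a = (1, 4, 0, -1)

Write a = (a_1, ..., a_4) in the standard basis. For each basis vector v_i, ℓ(v_i) = <v_i, a> is a linear equation in the a_j's. Collect the n equations into a matrix system V a = ℓ, where row i of V is v_i (expressed in the standard basis). Since V is invertible (lower-triangular with 1s on the diagonal, up to permutation), solve by back-substitution:
  V =
[[-1, -1, 1, 0],
 [1, 0, 0, 0],
 [-1, 1, 0, 1],
 [1, 1, 0, 0]]
  V a = (-5, 1, 2, 5)
Solving gives a = (1, 4, 0, -1).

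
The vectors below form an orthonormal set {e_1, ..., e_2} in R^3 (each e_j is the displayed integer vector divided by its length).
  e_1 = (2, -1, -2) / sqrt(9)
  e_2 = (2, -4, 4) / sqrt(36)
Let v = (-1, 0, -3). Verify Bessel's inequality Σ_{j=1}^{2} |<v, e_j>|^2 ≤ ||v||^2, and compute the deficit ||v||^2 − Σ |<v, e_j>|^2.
Σ |<v, e_j>|^2 = 65/9; ||v||^2 = 10; deficit = 25/9

Write each e_j = u_j / sqrt(<u_j, u_j>) where u_j is the displayed integer vector. Then <v, e_j> = <v, u_j> / sqrt(<u_j, u_j>), so |<v, e_j>|^2 = <v, u_j>^2 / <u_j, u_j>.
Coefficients: <v, e_1> = 4/sqrt(9), <v, e_2> = -14/sqrt(36).
Square and sum: Σ |<v, e_j>|^2 = 65/9.
Compute ||v||^2 = v·v = 10.
Deficit = 10 − 65/9 = 25/9 ≥ 0, confirming Bessel's inequality. (The deficit equals ||v − Σ <v,e_j> e_j||^2, the squared distance from v to span{e_j}.)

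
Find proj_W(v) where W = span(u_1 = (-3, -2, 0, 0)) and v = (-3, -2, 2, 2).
proj_W(v) = (-3, -2, 0, 0)

Set up U = [u_1 | ... | u_1] ∈ R^(4×1). The projector onto W = col(U) is P = U (U^T U)^(-1) U^T.
Compute U^T U =
  [13],
and U^T v = (13).
Solve U^T U · c = U^T v for the coefficients: c = (1). The projection is proj_W(v) = U c.
Check: (v - proj_W(v)) · u_1 = 0  (should be 0).
Result: proj_W(v) = (-3, -2, 0, 0).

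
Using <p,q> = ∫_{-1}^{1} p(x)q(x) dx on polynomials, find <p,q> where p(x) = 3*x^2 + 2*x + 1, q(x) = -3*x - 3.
<p,q> = -16

Expand the product: p(x)·q(x) = -9*x^3 - 15*x^2 - 9*x - 3.
∫_{-1}^{1} of each monomial x^k gives [2/(k+1) if k even, 0 if k odd]. Integrating term-by-term (or equivalently evaluating the antiderivative F(x) = -9*x^4/4 - 5*x^3 - 9*x^2/2 - 3*x at the endpoints):
  F(1) − F(−1) = -59/4 − (5/4) = -16.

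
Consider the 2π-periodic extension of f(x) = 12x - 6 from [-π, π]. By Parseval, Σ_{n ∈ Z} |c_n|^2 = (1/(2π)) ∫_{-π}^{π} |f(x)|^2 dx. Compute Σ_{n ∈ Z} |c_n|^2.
Σ |c_n|^2 = 48π^2 + 36

Expand and integrate term by term over [-π, π]:
  ∫ (12x)^2 dx = 144·(2π^3/3); ∫ 2·12·(-6)·x dx = 0 (odd integrand); ∫ (-6)^2 dx = 36·2π.
So (1/(2π)) ∫_{-π}^{π} (12x - 6)^2 dx = 144π^2/3 + 36 = 48π^2 + 36.
Parseval ⇒ Σ |c_n|^2 = 48π^2 + 36.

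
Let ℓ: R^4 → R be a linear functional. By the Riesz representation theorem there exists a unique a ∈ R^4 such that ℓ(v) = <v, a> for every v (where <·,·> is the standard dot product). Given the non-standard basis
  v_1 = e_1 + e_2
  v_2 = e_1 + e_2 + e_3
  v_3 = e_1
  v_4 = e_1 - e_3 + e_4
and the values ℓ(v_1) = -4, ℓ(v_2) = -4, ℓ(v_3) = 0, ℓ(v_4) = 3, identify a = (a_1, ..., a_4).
a = (0, -4, 0, 3)

Write a = (a_1, ..., a_4) in the standard basis. For each basis vector v_i, ℓ(v_i) = <v_i, a> is a linear equation in the a_j's. Collect the n equations into a matrix system V a = ℓ, where row i of V is v_i (expressed in the standard basis). Since V is invertible (lower-triangular with 1s on the diagonal, up to permutation), solve by back-substitution:
  V =
[[1, 1, 0, 0],
 [1, 1, 1, 0],
 [1, 0, 0, 0],
 [1, 0, -1, 1]]
  V a = (-4, -4, 0, 3)
Solving gives a = (0, -4, 0, 3).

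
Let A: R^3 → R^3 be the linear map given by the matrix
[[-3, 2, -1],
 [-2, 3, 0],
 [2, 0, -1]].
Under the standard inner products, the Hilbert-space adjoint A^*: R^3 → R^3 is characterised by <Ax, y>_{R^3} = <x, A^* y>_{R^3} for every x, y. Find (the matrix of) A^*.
A^* = A^T =
[[-3, -2, 2],
 [2, 3, 0],
 [-1, 0, -1]]

For real matrices with standard dot products, the defining identity <Ax, y> = <x, A^* y> gives (Ax)^T y = x^T (A^*) y, i.e. x^T A^T y = x^T (A^*) y. Since this holds for all x, y, we must have A^* = A^T. Therefore
A^* =
[[-3, -2, 2],
 [2, 3, 0],
 [-1, 0, -1]].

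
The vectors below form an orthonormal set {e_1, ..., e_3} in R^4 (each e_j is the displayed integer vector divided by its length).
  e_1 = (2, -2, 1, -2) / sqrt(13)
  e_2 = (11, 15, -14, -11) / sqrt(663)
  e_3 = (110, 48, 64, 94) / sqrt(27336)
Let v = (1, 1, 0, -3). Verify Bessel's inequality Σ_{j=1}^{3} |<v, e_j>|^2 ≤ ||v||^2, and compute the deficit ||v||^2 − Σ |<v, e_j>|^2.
Σ |<v, e_j>|^2 = 575/67; ||v||^2 = 11; deficit = 162/67

Write each e_j = u_j / sqrt(<u_j, u_j>) where u_j is the displayed integer vector. Then <v, e_j> = <v, u_j> / sqrt(<u_j, u_j>), so |<v, e_j>|^2 = <v, u_j>^2 / <u_j, u_j>.
Coefficients: <v, e_1> = 6/sqrt(13), <v, e_2> = 59/sqrt(663), <v, e_3> = -124/sqrt(27336).
Square and sum: Σ |<v, e_j>|^2 = 575/67.
Compute ||v||^2 = v·v = 11.
Deficit = 11 − 575/67 = 162/67 ≥ 0, confirming Bessel's inequality. (The deficit equals ||v − Σ <v,e_j> e_j||^2, the squared distance from v to span{e_j}.)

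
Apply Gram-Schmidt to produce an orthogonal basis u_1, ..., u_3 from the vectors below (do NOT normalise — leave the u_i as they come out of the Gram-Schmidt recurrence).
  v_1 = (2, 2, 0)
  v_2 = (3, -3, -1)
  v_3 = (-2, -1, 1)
Orthogonal basis:
  u_1 = (2, 2, 0)
  u_2 = (3, -3, -1)
  u_3 = (5/38, -5/38, 15/19)

Apply the Gram-Schmidt recurrence
  u_1 = v_1
  u_i = v_i − Σ_{j<i} ((v_i · u_j) / (u_j · u_j)) · u_j.

Step by step this gives:
  u_1 = (2, 2, 0)
  u_2 = (3, -3, -1)
  u_3 = (5/38, -5/38, 15/19)

Orthogonality check:
  u_2 · u_1 = 0 (should be 0)
  u_3 · u_1 = 0 (should be 0)
  u_3 · u_2 = 0 (should be 0)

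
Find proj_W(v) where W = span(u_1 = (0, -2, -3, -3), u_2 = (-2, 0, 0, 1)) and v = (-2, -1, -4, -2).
proj_W(v) = (-208/101, -212/101, -318/101, -214/101)

Set up U = [u_1 | ... | u_2] ∈ R^(4×2). The projector onto W = col(U) is P = U (U^T U)^(-1) U^T.
Compute U^T U =
  [22, -3]
  [-3, 5],
and U^T v = (20, 2).
Solve U^T U · c = U^T v for the coefficients: c = (106/101, 104/101). The projection is proj_W(v) = U c.
Check: (v - proj_W(v)) · u_1 = 0  (should be 0).
Check: (v - proj_W(v)) · u_2 = 0  (should be 0).
Result: proj_W(v) = (-208/101, -212/101, -318/101, -214/101).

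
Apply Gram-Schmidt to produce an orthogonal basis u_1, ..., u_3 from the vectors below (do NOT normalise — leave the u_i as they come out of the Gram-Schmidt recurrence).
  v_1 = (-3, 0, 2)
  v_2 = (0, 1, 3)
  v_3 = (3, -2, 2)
Orthogonal basis:
  u_1 = (-3, 0, 2)
  u_2 = (18/13, 1, 27/13)
  u_3 = (30/47, -135/47, 45/47)

Apply the Gram-Schmidt recurrence
  u_1 = v_1
  u_i = v_i − Σ_{j<i} ((v_i · u_j) / (u_j · u_j)) · u_j.

Step by step this gives:
  u_1 = (-3, 0, 2)
  u_2 = (18/13, 1, 27/13)
  u_3 = (30/47, -135/47, 45/47)

Orthogonality check:
  u_2 · u_1 = 0 (should be 0)
  u_3 · u_1 = 0 (should be 0)
  u_3 · u_2 = 0 (should be 0)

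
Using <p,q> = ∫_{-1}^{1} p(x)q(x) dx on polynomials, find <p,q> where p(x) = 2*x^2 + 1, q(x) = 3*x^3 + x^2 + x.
<p,q> = 22/15

Expand the product: p(x)·q(x) = 6*x^5 + 2*x^4 + 5*x^3 + x^2 + x.
∫_{-1}^{1} of each monomial x^k gives [2/(k+1) if k even, 0 if k odd]. Integrating term-by-term (or equivalently evaluating the antiderivative F(x) = x^6 + 2*x^5/5 + 5*x^4/4 + x^3/3 + x^2/2 at the endpoints):
  F(1) − F(−1) = 209/60 − (121/60) = 22/15.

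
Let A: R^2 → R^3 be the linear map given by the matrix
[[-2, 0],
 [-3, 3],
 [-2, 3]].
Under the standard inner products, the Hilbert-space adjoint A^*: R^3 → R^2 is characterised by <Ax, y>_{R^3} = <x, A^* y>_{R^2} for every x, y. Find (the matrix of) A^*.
A^* = A^T =
[[-2, -3, -2],
 [0, 3, 3]]

For real matrices with standard dot products, the defining identity <Ax, y> = <x, A^* y> gives (Ax)^T y = x^T (A^*) y, i.e. x^T A^T y = x^T (A^*) y. Since this holds for all x, y, we must have A^* = A^T. Therefore
A^* =
[[-2, -3, -2],
 [0, 3, 3]].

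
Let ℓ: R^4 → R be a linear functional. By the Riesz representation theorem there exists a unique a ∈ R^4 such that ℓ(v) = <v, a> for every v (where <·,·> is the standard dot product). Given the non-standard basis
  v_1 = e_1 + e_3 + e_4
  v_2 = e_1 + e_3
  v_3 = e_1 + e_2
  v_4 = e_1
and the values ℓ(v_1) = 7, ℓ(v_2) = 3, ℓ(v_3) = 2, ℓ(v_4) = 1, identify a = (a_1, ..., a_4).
a = (1, 1, 2, 4)

Write a = (a_1, ..., a_4) in the standard basis. For each basis vector v_i, ℓ(v_i) = <v_i, a> is a linear equation in the a_j's. Collect the n equations into a matrix system V a = ℓ, where row i of V is v_i (expressed in the standard basis). Since V is invertible (lower-triangular with 1s on the diagonal, up to permutation), solve by back-substitution:
  V =
[[1, 0, 1, 1],
 [1, 0, 1, 0],
 [1, 1, 0, 0],
 [1, 0, 0, 0]]
  V a = (7, 3, 2, 1)
Solving gives a = (1, 1, 2, 4).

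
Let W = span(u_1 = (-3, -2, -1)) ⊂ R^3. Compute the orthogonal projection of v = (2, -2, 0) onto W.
proj_W(v) = (3/7, 2/7, 1/7)

Set up U = [u_1 | ... | u_1] ∈ R^(3×1). The projector onto W = col(U) is P = U (U^T U)^(-1) U^T.
Compute U^T U =
  [14],
and U^T v = (-2).
Solve U^T U · c = U^T v for the coefficients: c = (-1/7). The projection is proj_W(v) = U c.
Check: (v - proj_W(v)) · u_1 = 0  (should be 0).
Result: proj_W(v) = (3/7, 2/7, 1/7).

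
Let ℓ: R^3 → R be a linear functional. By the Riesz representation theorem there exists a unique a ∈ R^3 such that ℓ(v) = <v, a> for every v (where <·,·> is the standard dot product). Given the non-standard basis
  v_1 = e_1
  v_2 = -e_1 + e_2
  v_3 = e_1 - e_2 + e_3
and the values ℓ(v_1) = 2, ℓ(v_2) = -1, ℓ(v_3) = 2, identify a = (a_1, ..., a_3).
a = (2, 1, 1)

Write a = (a_1, ..., a_3) in the standard basis. For each basis vector v_i, ℓ(v_i) = <v_i, a> is a linear equation in the a_j's. Collect the n equations into a matrix system V a = ℓ, where row i of V is v_i (expressed in the standard basis). Since V is invertible (lower-triangular with 1s on the diagonal, up to permutation), solve by back-substitution:
  V =
[[1, 0, 0],
 [-1, 1, 0],
 [1, -1, 1]]
  V a = (2, -1, 2)
Solving gives a = (2, 1, 1).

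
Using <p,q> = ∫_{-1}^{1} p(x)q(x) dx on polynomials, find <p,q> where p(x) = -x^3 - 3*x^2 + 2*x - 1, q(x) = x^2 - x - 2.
<p,q> = 26/5

Expand the product: p(x)·q(x) = -x^5 - 2*x^4 + 7*x^3 + 3*x^2 - 3*x + 2.
∫_{-1}^{1} of each monomial x^k gives [2/(k+1) if k even, 0 if k odd]. Integrating term-by-term (or equivalently evaluating the antiderivative F(x) = -x^6/6 - 2*x^5/5 + 7*x^4/4 + x^3 - 3*x^2/2 + 2*x at the endpoints):
  F(1) − F(−1) = 161/60 − (-151/60) = 26/5.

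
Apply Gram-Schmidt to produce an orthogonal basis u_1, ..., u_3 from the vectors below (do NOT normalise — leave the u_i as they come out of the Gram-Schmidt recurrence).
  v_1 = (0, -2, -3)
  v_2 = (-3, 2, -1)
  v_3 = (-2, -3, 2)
Orthogonal basis:
  u_1 = (0, -2, -3)
  u_2 = (-3, 24/13, -16/13)
  u_3 = (-440/181, -495/181, 330/181)

Apply the Gram-Schmidt recurrence
  u_1 = v_1
  u_i = v_i − Σ_{j<i} ((v_i · u_j) / (u_j · u_j)) · u_j.

Step by step this gives:
  u_1 = (0, -2, -3)
  u_2 = (-3, 24/13, -16/13)
  u_3 = (-440/181, -495/181, 330/181)

Orthogonality check:
  u_2 · u_1 = 0 (should be 0)
  u_3 · u_1 = 0 (should be 0)
  u_3 · u_2 = 0 (should be 0)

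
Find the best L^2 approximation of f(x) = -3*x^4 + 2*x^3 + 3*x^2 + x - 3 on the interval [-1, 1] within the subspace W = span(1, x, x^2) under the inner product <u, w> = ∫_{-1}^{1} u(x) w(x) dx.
g(x) = 3*x^2/7 + 11*x/5 - 96/35

The best approximation g ∈ W is the orthogonal projection of f onto W. Writing g = a_0 + a_1 x + a_2 x^2, the coefficients solve the normal equations G · a = b where
  G_{ij} = <φ_i, φ_j> and b_i = <f, φ_i>, with φ_0 = 1, φ_1 = x, φ_2 = x^2.
G =
  [2, 0, 2/3]
  [0, 2/3, 0]
  [2/3, 0, 2/5],
b = (-26/5, 22/15, -58/35).
Solving gives a_0 = -96/35, a_1 = 11/5, a_2 = 3/7, so
  g(x) = 3*x^2/7 + 11*x/5 - 96/35.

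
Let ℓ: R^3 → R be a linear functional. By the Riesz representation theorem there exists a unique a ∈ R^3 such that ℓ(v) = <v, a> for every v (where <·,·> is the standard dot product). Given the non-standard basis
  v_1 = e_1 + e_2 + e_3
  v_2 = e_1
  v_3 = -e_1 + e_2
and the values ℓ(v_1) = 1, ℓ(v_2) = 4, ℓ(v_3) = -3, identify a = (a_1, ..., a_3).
a = (4, 1, -4)

Write a = (a_1, ..., a_3) in the standard basis. For each basis vector v_i, ℓ(v_i) = <v_i, a> is a linear equation in the a_j's. Collect the n equations into a matrix system V a = ℓ, where row i of V is v_i (expressed in the standard basis). Since V is invertible (lower-triangular with 1s on the diagonal, up to permutation), solve by back-substitution:
  V =
[[1, 1, 1],
 [1, 0, 0],
 [-1, 1, 0]]
  V a = (1, 4, -3)
Solving gives a = (4, 1, -4).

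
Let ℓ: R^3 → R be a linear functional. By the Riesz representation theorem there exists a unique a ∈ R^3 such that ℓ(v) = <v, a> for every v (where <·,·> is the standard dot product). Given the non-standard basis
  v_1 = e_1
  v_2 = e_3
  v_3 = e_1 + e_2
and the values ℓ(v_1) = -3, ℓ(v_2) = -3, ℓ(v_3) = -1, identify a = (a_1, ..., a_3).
a = (-3, 2, -3)

Write a = (a_1, ..., a_3) in the standard basis. For each basis vector v_i, ℓ(v_i) = <v_i, a> is a linear equation in the a_j's. Collect the n equations into a matrix system V a = ℓ, where row i of V is v_i (expressed in the standard basis). Since V is invertible (lower-triangular with 1s on the diagonal, up to permutation), solve by back-substitution:
  V =
[[1, 0, 0],
 [0, 0, 1],
 [1, 1, 0]]
  V a = (-3, -3, -1)
Solving gives a = (-3, 2, -3).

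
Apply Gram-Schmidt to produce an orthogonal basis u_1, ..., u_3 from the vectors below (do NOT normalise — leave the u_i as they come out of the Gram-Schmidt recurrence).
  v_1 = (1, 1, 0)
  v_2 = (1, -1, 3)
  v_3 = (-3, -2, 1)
Orthogonal basis:
  u_1 = (1, 1, 0)
  u_2 = (1, -1, 3)
  u_3 = (-15/22, 15/22, 5/11)

Apply the Gram-Schmidt recurrence
  u_1 = v_1
  u_i = v_i − Σ_{j<i} ((v_i · u_j) / (u_j · u_j)) · u_j.

Step by step this gives:
  u_1 = (1, 1, 0)
  u_2 = (1, -1, 3)
  u_3 = (-15/22, 15/22, 5/11)

Orthogonality check:
  u_2 · u_1 = 0 (should be 0)
  u_3 · u_1 = 0 (should be 0)
  u_3 · u_2 = 0 (should be 0)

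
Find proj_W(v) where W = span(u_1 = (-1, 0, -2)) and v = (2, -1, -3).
proj_W(v) = (-4/5, 0, -8/5)

Set up U = [u_1 | ... | u_1] ∈ R^(3×1). The projector onto W = col(U) is P = U (U^T U)^(-1) U^T.
Compute U^T U =
  [5],
and U^T v = (4).
Solve U^T U · c = U^T v for the coefficients: c = (4/5). The projection is proj_W(v) = U c.
Check: (v - proj_W(v)) · u_1 = 0  (should be 0).
Result: proj_W(v) = (-4/5, 0, -8/5).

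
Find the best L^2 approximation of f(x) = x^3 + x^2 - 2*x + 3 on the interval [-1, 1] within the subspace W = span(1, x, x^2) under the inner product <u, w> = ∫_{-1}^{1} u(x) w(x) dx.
g(x) = x^2 - 7*x/5 + 3

The best approximation g ∈ W is the orthogonal projection of f onto W. Writing g = a_0 + a_1 x + a_2 x^2, the coefficients solve the normal equations G · a = b where
  G_{ij} = <φ_i, φ_j> and b_i = <f, φ_i>, with φ_0 = 1, φ_1 = x, φ_2 = x^2.
G =
  [2, 0, 2/3]
  [0, 2/3, 0]
  [2/3, 0, 2/5],
b = (20/3, -14/15, 12/5).
Solving gives a_0 = 3, a_1 = -7/5, a_2 = 1, so
  g(x) = x^2 - 7*x/5 + 3.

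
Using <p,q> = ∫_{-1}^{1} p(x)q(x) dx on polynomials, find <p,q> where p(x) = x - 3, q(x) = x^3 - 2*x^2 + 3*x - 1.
<p,q> = 62/5

Expand the product: p(x)·q(x) = x^4 - 5*x^3 + 9*x^2 - 10*x + 3.
∫_{-1}^{1} of each monomial x^k gives [2/(k+1) if k even, 0 if k odd]. Integrating term-by-term (or equivalently evaluating the antiderivative F(x) = x^5/5 - 5*x^4/4 + 3*x^3 - 5*x^2 + 3*x at the endpoints):
  F(1) − F(−1) = -1/20 − (-249/20) = 62/5.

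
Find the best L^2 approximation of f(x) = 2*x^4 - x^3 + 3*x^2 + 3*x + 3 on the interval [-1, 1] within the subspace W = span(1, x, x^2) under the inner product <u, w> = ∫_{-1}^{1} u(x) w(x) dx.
g(x) = 33*x^2/7 + 12*x/5 + 99/35

The best approximation g ∈ W is the orthogonal projection of f onto W. Writing g = a_0 + a_1 x + a_2 x^2, the coefficients solve the normal equations G · a = b where
  G_{ij} = <φ_i, φ_j> and b_i = <f, φ_i>, with φ_0 = 1, φ_1 = x, φ_2 = x^2.
G =
  [2, 0, 2/3]
  [0, 2/3, 0]
  [2/3, 0, 2/5],
b = (44/5, 8/5, 132/35).
Solving gives a_0 = 99/35, a_1 = 12/5, a_2 = 33/7, so
  g(x) = 33*x^2/7 + 12*x/5 + 99/35.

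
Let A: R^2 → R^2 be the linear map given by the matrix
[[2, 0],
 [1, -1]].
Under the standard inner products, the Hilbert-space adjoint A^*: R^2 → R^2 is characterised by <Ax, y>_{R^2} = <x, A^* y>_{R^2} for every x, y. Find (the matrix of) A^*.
A^* = A^T =
[[2, 1],
 [0, -1]]

For real matrices with standard dot products, the defining identity <Ax, y> = <x, A^* y> gives (Ax)^T y = x^T (A^*) y, i.e. x^T A^T y = x^T (A^*) y. Since this holds for all x, y, we must have A^* = A^T. Therefore
A^* =
[[2, 1],
 [0, -1]].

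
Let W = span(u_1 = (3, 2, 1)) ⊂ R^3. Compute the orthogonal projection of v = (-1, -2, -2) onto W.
proj_W(v) = (-27/14, -9/7, -9/14)

Set up U = [u_1 | ... | u_1] ∈ R^(3×1). The projector onto W = col(U) is P = U (U^T U)^(-1) U^T.
Compute U^T U =
  [14],
and U^T v = (-9).
Solve U^T U · c = U^T v for the coefficients: c = (-9/14). The projection is proj_W(v) = U c.
Check: (v - proj_W(v)) · u_1 = 0  (should be 0).
Result: proj_W(v) = (-27/14, -9/7, -9/14).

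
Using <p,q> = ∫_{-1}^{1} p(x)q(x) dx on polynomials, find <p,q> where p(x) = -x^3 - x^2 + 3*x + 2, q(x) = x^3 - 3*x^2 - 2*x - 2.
<p,q> = -1234/105

Expand the product: p(x)·q(x) = -x^6 + 2*x^5 + 8*x^4 - 3*x^3 - 10*x^2 - 10*x - 4.
∫_{-1}^{1} of each monomial x^k gives [2/(k+1) if k even, 0 if k odd]. Integrating term-by-term (or equivalently evaluating the antiderivative F(x) = -x^7/7 + x^6/3 + 8*x^5/5 - 3*x^4/4 - 10*x^3/3 - 5*x^2 - 4*x at the endpoints):
  F(1) − F(−1) = -1581/140 − (193/420) = -1234/105.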